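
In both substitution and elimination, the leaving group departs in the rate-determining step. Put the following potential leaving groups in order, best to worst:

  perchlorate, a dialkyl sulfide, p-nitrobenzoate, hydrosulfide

perchlorate: pKₐ(HClO₄) ≈ -10 — extremely weak base; rarely used for safety reasons
a dialkyl sulfide: pKₐ(R'₂SH⁺) ≈ -7
p-nitrobenzoate: pKₐ(p-nitrobenzoic acid) ≈ 3.4
hydrosulfide: pKₐ(H₂S) ≈ 7 — larger and more polarisable than the oxygen analogue

perchlorate > a dialkyl sulfide > p-nitrobenzoate > hydrosulfide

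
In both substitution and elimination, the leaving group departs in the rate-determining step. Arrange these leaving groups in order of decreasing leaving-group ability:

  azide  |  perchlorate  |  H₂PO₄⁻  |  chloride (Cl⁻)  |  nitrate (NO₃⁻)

perchlorate > chloride (Cl⁻) > nitrate (NO₃⁻) > H₂PO₄⁻ > azide

The more stable X⁻ (or X) is on its own — i.e. the weaker a base it is — the better a leaving group it makes.
perchlorate: pKₐ(HClO₄) ≈ -10
chloride (Cl⁻): pKₐ(HCl) ≈ -7 — moderately weak base
nitrate (NO₃⁻): pKₐ(HNO₃) ≈ -1.3 — resonance-delocalised over three oxygens
H₂PO₄⁻: pKₐ(H₃PO₄) ≈ 2.1 — moderate base; biological leaving group after further activation
azide: pKₐ(HN₃) ≈ 4.7 — linear, resonance-stabilised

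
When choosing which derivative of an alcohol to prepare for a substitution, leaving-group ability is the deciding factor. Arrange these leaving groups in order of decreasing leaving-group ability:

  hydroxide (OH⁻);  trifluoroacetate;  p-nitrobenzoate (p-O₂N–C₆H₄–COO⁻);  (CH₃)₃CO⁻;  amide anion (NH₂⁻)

trifluoroacetate > p-nitrobenzoate (p-O₂N–C₆H₄–COO⁻) > hydroxide (OH⁻) > (CH₃)₃CO⁻ > amide anion (NH₂⁻)

Leaving-group ability tracks the stability of the departed species; conjugate-acid pKₐ is the usual yardstick (lower pKₐ → better LG).
trifluoroacetate: pKₐ(CF₃COOH) ≈ 0.2
p-nitrobenzoate (p-O₂N–C₆H₄–COO⁻): pKₐ(p-nitrobenzoic acid) ≈ 3.4 — electron-withdrawing nitro group stabilises the carboxylate
hydroxide (OH⁻): pKₐ(H₂O) ≈ 15.7
(CH₃)₃CO⁻: pKₐ(t-BuOH) ≈ 18
amide anion (NH₂⁻): pKₐ(NH₃) ≈ 38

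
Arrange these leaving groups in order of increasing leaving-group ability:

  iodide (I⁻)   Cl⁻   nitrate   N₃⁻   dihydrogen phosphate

N₃⁻ < dihydrogen phosphate < nitrate < Cl⁻ < iodide (I⁻)

A good leaving group is a weak base: the lower the pKₐ of its conjugate acid, the more readily it departs.
iodide (I⁻): pKₐ(HI) ≈ -10
Cl⁻: pKₐ(HCl) ≈ -7
nitrate: pKₐ(HNO₃) ≈ -1.3
dihydrogen phosphate: pKₐ(H₃PO₄) ≈ 2.1
N₃⁻: pKₐ(HN₃) ≈ 4.7
Listed from poorest to best leaving group as asked.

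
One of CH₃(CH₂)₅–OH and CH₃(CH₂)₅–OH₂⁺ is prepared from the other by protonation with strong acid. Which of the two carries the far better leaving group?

From CH₃(CH₂)₅–OH the departing group would be OH⁻ (pKₐ(H₂O) ≈ 15.7). Strong base; essentially never leaves without prior activation.
From CH₃(CH₂)₅–OH₂⁺ the leaving group is H₂O (pKₐ(H₃O⁺) ≈ -1.7). Neutral; leaves from a protonated alcohol (R–OH₂⁺).
Protonation with strong acid works by converting the leaving group from hydroxide to neutral water, making CH₃(CH₂)₅–OH₂⁺ enormously more reactive.

CH₃(CH₂)₅–OH₂⁺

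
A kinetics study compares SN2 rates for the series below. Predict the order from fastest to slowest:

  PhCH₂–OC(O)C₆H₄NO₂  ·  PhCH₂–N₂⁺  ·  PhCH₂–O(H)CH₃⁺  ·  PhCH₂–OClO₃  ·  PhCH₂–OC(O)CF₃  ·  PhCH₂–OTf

With the same alkyl group throughout, only the leaving group differentiates the rates.
The more stable X⁻ (or X) is on its own — i.e. the weaker a base it is — the better a leaving group it makes.
PhCH₂–N₂⁺ loses N₂: no meaningful conjugate acid; N₂ departs as an exceptionally stable neutral molecule
PhCH₂–OTf loses OTf⁻: pKₐ(CF₃SO₃H (triflic acid)) ≈ -14
PhCH₂–OClO₃ loses ClO₄⁻: pKₐ(HClO₄) ≈ -10
PhCH₂–O(H)CH₃⁺ loses R'OH: pKₐ(R'OH₂⁺) ≈ -2.4
PhCH₂–OC(O)CF₃ loses CF₃COO⁻: pKₐ(CF₃COOH) ≈ 0.2
PhCH₂–OC(O)C₆H₄NO₂ loses p-O₂N–C₆H₄–COO⁻: pKₐ(p-nitrobenzoic acid) ≈ 3.4

PhCH₂–N₂⁺ > PhCH₂–OTf > PhCH₂–OClO₃ > PhCH₂–O(H)CH₃⁺ > PhCH₂–OC(O)CF₃ > PhCH₂–OC(O)C₆H₄NO₂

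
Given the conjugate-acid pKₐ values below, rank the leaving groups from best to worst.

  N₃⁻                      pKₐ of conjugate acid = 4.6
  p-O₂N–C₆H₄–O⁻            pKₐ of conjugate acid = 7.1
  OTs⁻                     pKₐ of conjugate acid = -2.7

OTs⁻ > N₃⁻ > p-O₂N–C₆H₄–O⁻

Lower conjugate-acid pKₐ ⇒ weaker base ⇒ better leaving group.
Sorting by the given values: OTs⁻ (-2.7), N₃⁻ (4.6), p-O₂N–C₆H₄–O⁻ (7.1).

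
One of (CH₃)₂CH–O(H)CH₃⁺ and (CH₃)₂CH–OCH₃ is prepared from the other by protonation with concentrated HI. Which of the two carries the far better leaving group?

(CH₃)₂CH–O(H)CH₃⁺

From (CH₃)₂CH–OCH₃ the departing group would be CH₃O⁻ (pKₐ(CH₃OH) ≈ 15.5). Strong base; alkoxides do not leave unassisted.
From (CH₃)₂CH–O(H)CH₃⁺ the leaving group is R'OH (pKₐ(R'OH₂⁺) ≈ -2.4). Neutral; leaves from a protonated ether (an oxonium ion, R–O(H)R'⁺).
Protonation with concentrated HI works by allowing neutral methanol, rather than methoxide, to depart, making (CH₃)₂CH–O(H)CH₃⁺ enormously more reactive.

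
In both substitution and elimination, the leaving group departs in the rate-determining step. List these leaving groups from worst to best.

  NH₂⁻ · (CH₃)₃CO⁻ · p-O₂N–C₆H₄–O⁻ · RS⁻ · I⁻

NH₂⁻ < (CH₃)₃CO⁻ < RS⁻ < p-O₂N–C₆H₄–O⁻ < I⁻

Rank by basicity of the departing species: weakest base leaves most easily.
I⁻: pKₐ(HI) ≈ -10 — large, highly polarisable; very weak base
p-O₂N–C₆H₄–O⁻: pKₐ(p-nitrophenol) ≈ 7.2 — nitro group delocalises the charge; the classic chromogenic LG
RS⁻: pKₐ(RSH (a thiol)) ≈ 10.5 — moderately basic; rarely leaves without activation
(CH₃)₃CO⁻: pKₐ(t-BuOH) ≈ 18
NH₂⁻: pKₐ(NH₃) ≈ 38 — extremely strong base; never a leaving group
Listed from poorest to best leaving group as asked.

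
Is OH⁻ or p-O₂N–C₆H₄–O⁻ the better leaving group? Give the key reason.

p-O₂N–C₆H₄–O⁻ is the better leaving group.
pKₐ(p-nitrophenol) ≈ 7.2 versus pKₐ(H₂O) ≈ 15.7: p-O₂N–C₆H₄–O⁻ is the much weaker base.
Nitro group delocalises the charge; the classic chromogenic LG.

p-O₂N–C₆H₄–O⁻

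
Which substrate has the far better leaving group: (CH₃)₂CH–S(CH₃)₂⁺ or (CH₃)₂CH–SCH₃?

(CH₃)₂CH–S(CH₃)₂⁺

From (CH₃)₂CH–SCH₃ the departing group would be RS⁻ (pKₐ(RSH (a thiol)) ≈ 10.5). Moderately basic; rarely leaves without activation.
From (CH₃)₂CH–S(CH₃)₂⁺ the leaving group is SR'₂ (pKₐ(R'₂SH⁺) ≈ -7). Neutral; leaves from a sulfonium salt (R–SR'₂⁺).
(In practice (CH₃)₂CH–S(CH₃)₂⁺ is made from (CH₃)₂CH–SCH₃ by S-methylation with CH₃I, allowing neutral dimethyl sulfide, rather than methanethiolate, to depart.)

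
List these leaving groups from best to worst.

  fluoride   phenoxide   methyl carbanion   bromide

Leaving-group ability tracks the stability of the departed species; conjugate-acid pKₐ is the usual yardstick (lower pKₐ → better LG).
bromide: pKₐ(HBr) ≈ -9
fluoride: pKₐ(HF) ≈ 3.2
phenoxide: pKₐ(C₆H₅OH (phenol)) ≈ 10
methyl carbanion: pKₐ(CH₄) ≈ 48

bromide > fluoride > phenoxide > methyl carbanion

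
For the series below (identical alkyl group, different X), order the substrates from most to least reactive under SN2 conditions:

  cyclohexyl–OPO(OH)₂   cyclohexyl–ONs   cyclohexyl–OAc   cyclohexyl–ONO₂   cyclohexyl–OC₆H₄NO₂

cyclohexyl–ONs > cyclohexyl–ONO₂ > cyclohexyl–OPO(OH)₂ > cyclohexyl–OAc > cyclohexyl–OC₆H₄NO₂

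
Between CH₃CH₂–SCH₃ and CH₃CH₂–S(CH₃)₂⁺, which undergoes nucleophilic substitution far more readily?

From CH₃CH₂–SCH₃ the departing group would be RS⁻ (pKₐ(RSH (a thiol)) ≈ 10.5). Moderately basic; rarely leaves without activation.
From CH₃CH₂–S(CH₃)₂⁺ the leaving group is SR'₂ (pKₐ(R'₂SH⁺) ≈ -7). Neutral; leaves from a sulfonium salt (R–SR'₂⁺).
(In practice CH₃CH₂–S(CH₃)₂⁺ is made from CH₃CH₂–SCH₃ by S-methylation with CH₃I, allowing neutral dimethyl sulfide, rather than methanethiolate, to depart.)

CH₃CH₂–S(CH₃)₂⁺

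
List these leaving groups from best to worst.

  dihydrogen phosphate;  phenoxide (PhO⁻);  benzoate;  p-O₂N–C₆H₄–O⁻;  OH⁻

Leaving-group ability tracks the stability of the departed species; conjugate-acid pKₐ is the usual yardstick (lower pKₐ → better LG).
dihydrogen phosphate: pKₐ(H₃PO₄) ≈ 2.1
benzoate: pKₐ(C₆H₅COOH) ≈ 4.2
p-O₂N–C₆H₄–O⁻: pKₐ(p-nitrophenol) ≈ 7.2
phenoxide (PhO⁻): pKₐ(C₆H₅OH (phenol)) ≈ 10
OH⁻: pKₐ(H₂O) ≈ 15.7

dihydrogen phosphate > benzoate > p-O₂N–C₆H₄–O⁻ > phenoxide (PhO⁻) > OH⁻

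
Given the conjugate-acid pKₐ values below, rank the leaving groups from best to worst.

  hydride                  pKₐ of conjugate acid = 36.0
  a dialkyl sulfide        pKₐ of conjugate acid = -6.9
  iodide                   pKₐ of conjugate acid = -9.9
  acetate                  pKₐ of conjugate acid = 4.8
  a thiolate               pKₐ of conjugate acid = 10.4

Lower conjugate-acid pKₐ ⇒ weaker base ⇒ better leaving group.
Sorting by the given values: iodide (-9.9), a dialkyl sulfide (-6.9), acetate (4.8), a thiolate (10.4), hydride (36.0).

iodide > a dialkyl sulfide > acetate > a thiolate > hydride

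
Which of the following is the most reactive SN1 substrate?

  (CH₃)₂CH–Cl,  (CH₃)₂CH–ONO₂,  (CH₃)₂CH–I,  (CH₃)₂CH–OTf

(CH₃)₂CH–OTf

The skeletons are identical, so relative rate is governed entirely by leaving-group ability.
Rank by basicity of the departing species: weakest base leaves most easily.
(CH₃)₂CH–OTf loses OTf⁻: pKₐ(CF₃SO₃H (triflic acid)) ≈ -14
(CH₃)₂CH–I loses I⁻: pKₐ(HI) ≈ -10
(CH₃)₂CH–Cl loses Cl⁻: pKₐ(HCl) ≈ -7
(CH₃)₂CH–ONO₂ loses NO₃⁻: pKₐ(HNO₃) ≈ -1.3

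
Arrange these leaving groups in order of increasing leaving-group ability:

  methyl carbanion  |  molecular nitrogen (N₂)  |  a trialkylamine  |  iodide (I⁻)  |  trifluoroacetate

A good leaving group is a weak base: the lower the pKₐ of its conjugate acid, the more readily it departs.
molecular nitrogen (N₂): no meaningful conjugate acid; N₂ departs as an exceptionally stable neutral molecule
iodide (I⁻): pKₐ(HI) ≈ -10
trifluoroacetate: pKₐ(CF₃COOH) ≈ 0.2
a trialkylamine: pKₐ(R'₃NH⁺) ≈ 10.7 — neutral but still a fairly strong base; Hofmann-elimination LG
methyl carbanion: pKₐ(CH₄) ≈ 48 — unstabilised carbanion; the worst conceivable leaving group
Listed from poorest to best leaving group as asked.

methyl carbanion < a trialkylamine < trifluoroacetate < iodide (I⁻) < molecular nitrogen (N₂)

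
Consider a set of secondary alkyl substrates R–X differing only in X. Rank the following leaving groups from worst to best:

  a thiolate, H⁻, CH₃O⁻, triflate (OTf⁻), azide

H⁻ < CH₃O⁻ < a thiolate < azide < triflate (OTf⁻)

The more stable X⁻ (or X) is on its own — i.e. the weaker a base it is — the better a leaving group it makes.
triflate (OTf⁻): pKₐ(CF₃SO₃H (triflic acid)) ≈ -14
azide: pKₐ(HN₃) ≈ 4.7
a thiolate: pKₐ(RSH (a thiol)) ≈ 10.5
CH₃O⁻: pKₐ(CH₃OH) ≈ 15.5
H⁻: pKₐ(H₂) ≈ 36
The question asks for worst first, so the sequence is read in increasing leaving-group ability.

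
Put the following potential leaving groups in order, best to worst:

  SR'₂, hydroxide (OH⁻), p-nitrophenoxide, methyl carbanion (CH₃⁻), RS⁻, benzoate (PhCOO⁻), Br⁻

Br⁻ > SR'₂ > benzoate (PhCOO⁻) > p-nitrophenoxide > RS⁻ > hydroxide (OH⁻) > methyl carbanion (CH₃⁻)

Br⁻: pKₐ(HBr) ≈ -9
SR'₂: pKₐ(R'₂SH⁺) ≈ -7
benzoate (PhCOO⁻): pKₐ(C₆H₅COOH) ≈ 4.2
p-nitrophenoxide: pKₐ(p-nitrophenol) ≈ 7.2
RS⁻: pKₐ(RSH (a thiol)) ≈ 10.5
hydroxide (OH⁻): pKₐ(H₂O) ≈ 15.7
methyl carbanion (CH₃⁻): pKₐ(CH₄) ≈ 48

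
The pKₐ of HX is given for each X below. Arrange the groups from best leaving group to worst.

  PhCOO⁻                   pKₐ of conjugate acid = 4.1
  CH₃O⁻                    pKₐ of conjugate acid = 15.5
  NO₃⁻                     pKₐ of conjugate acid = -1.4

NO₃⁻ > PhCOO⁻ > CH₃O⁻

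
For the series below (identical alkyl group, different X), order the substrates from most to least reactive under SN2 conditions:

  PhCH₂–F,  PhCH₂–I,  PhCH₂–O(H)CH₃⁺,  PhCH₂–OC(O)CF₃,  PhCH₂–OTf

The skeletons are identical, so relative rate is governed entirely by leaving-group ability.
Leaving-group ability tracks the stability of the departed species; conjugate-acid pKₐ is the usual yardstick (lower pKₐ → better LG).
PhCH₂–OTf loses OTf⁻: pKₐ(CF₃SO₃H (triflic acid)) ≈ -14
PhCH₂–I loses I⁻: pKₐ(HI) ≈ -10
PhCH₂–O(H)CH₃⁺ loses R'OH: pKₐ(R'OH₂⁺) ≈ -2.4
PhCH₂–OC(O)CF₃ loses CF₃COO⁻: pKₐ(CF₃COOH) ≈ 0.2
PhCH₂–F loses F⁻: pKₐ(HF) ≈ 3.2

PhCH₂–OTf > PhCH₂–I > PhCH₂–O(H)CH₃⁺ > PhCH₂–OC(O)CF₃ > PhCH₂–F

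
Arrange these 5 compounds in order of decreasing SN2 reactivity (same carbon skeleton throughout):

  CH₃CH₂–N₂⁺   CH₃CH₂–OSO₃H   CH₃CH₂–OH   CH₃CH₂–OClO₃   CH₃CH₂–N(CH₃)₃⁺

CH₃CH₂–N₂⁺ > CH₃CH₂–OClO₃ > CH₃CH₂–OSO₃H > CH₃CH₂–N(CH₃)₃⁺ > CH₃CH₂–OH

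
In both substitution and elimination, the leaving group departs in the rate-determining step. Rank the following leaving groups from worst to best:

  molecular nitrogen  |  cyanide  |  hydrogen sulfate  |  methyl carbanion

methyl carbanion < cyanide < hydrogen sulfate < molecular nitrogen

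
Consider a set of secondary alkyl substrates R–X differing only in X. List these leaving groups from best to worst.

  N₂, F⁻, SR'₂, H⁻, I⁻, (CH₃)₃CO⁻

N₂ > I⁻ > SR'₂ > F⁻ > (CH₃)₃CO⁻ > H⁻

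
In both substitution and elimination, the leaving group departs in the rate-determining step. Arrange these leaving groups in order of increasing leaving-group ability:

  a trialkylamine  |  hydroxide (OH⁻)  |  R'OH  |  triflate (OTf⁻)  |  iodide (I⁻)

hydroxide (OH⁻) < a trialkylamine < R'OH < iodide (I⁻) < triflate (OTf⁻)

triflate (OTf⁻): pKₐ(CF₃SO₃H (triflic acid)) ≈ -14 — charge spread over three oxygens and a CF₃ group; the premier leaving group in synthesis
iodide (I⁻): pKₐ(HI) ≈ -10 — large, highly polarisable; very weak base
R'OH: pKₐ(R'OH₂⁺) ≈ -2.4 — neutral; leaves from a protonated ether (an oxonium ion, R–O(H)R'⁺)
a trialkylamine: pKₐ(R'₃NH⁺) ≈ 10.7
hydroxide (OH⁻): pKₐ(H₂O) ≈ 15.7
Reversing gives the worst-to-best order requested.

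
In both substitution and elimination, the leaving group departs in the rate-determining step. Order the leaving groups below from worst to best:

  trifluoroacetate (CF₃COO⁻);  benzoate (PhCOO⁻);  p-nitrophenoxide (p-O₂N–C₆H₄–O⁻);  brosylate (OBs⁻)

brosylate (OBs⁻): pKₐ(p-BrC₆H₄SO₃H) ≈ -2.8 — arenesulfonate with a p-bromo substituent
trifluoroacetate (CF₃COO⁻): pKₐ(CF₃COOH) ≈ 0.2
benzoate (PhCOO⁻): pKₐ(C₆H₅COOH) ≈ 4.2
p-nitrophenoxide (p-O₂N–C₆H₄–O⁻): pKₐ(p-nitrophenol) ≈ 7.2 — nitro group delocalises the charge; the classic chromogenic LG
The question asks for worst first, so the sequence is read in increasing leaving-group ability.

p-nitrophenoxide (p-O₂N–C₆H₄–O⁻) < benzoate (PhCOO⁻) < trifluoroacetate (CF₃COO⁻) < brosylate (OBs⁻)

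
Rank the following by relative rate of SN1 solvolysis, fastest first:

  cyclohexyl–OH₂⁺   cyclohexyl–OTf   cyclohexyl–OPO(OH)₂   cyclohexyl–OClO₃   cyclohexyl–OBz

With the same alkyl group throughout, only the leaving group differentiates the rates.
Rank by basicity of the departing species: weakest base leaves most easily.
cyclohexyl–OTf loses OTf⁻: pKₐ(CF₃SO₃H (triflic acid)) ≈ -14
cyclohexyl–OClO₃ loses ClO₄⁻: pKₐ(HClO₄) ≈ -10
cyclohexyl–OH₂⁺ loses H₂O: pKₐ(H₃O⁺) ≈ -1.7
cyclohexyl–OPO(OH)₂ loses H₂PO₄⁻: pKₐ(H₃PO₄) ≈ 2.1
cyclohexyl–OBz loses PhCOO⁻: pKₐ(C₆H₅COOH) ≈ 4.2

cyclohexyl–OTf > cyclohexyl–OClO₃ > cyclohexyl–OH₂⁺ > cyclohexyl–OPO(OH)₂ > cyclohexyl–OBz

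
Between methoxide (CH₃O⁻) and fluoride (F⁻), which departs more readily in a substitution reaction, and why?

fluoride (F⁻) is the better leaving group.
pKₐ(HF) ≈ 3.2 versus pKₐ(CH₃OH) ≈ 15.5: fluoride (F⁻) is the much weaker base.
Small and strongly basic; the poor halide leaving group.

fluoride (F⁻)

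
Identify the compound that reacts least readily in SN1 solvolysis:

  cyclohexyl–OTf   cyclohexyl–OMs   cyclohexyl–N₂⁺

The skeletons are identical, so relative rate is governed entirely by leaving-group ability.
A good leaving group is a weak base: the lower the pKₐ of its conjugate acid, the more readily it departs.
cyclohexyl–N₂⁺ loses N₂: no meaningful conjugate acid; N₂ departs as an exceptionally stable neutral molecule
cyclohexyl–OTf loses OTf⁻: pKₐ(CF₃SO₃H (triflic acid)) ≈ -14
cyclohexyl–OMs loses OMs⁻: pKₐ(CH₃SO₃H (MsOH)) ≈ -1.9

cyclohexyl–OMs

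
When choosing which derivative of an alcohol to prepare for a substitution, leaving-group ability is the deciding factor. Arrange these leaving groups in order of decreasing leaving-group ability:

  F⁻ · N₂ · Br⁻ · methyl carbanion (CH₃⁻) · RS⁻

A good leaving group is a weak base: the lower the pKₐ of its conjugate acid, the more readily it departs.
N₂: no meaningful conjugate acid; N₂ departs as an exceptionally stable neutral molecule
Br⁻: pKₐ(HBr) ≈ -9
F⁻: pKₐ(HF) ≈ 3.2
RS⁻: pKₐ(RSH (a thiol)) ≈ 10.5
methyl carbanion (CH₃⁻): pKₐ(CH₄) ≈ 48

N₂ > Br⁻ > F⁻ > RS⁻ > methyl carbanion (CH₃⁻)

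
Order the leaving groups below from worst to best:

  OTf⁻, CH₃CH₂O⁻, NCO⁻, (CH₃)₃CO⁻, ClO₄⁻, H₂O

(CH₃)₃CO⁻ < CH₃CH₂O⁻ < NCO⁻ < H₂O < ClO₄⁻ < OTf⁻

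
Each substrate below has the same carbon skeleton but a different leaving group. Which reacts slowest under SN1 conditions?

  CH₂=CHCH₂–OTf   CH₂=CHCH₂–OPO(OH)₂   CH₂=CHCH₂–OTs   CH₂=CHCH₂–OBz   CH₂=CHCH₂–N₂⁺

CH₂=CHCH₂–OBz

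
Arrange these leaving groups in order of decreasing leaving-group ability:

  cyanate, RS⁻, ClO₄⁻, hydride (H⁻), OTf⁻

OTf⁻ > ClO₄⁻ > cyanate > RS⁻ > hydride (H⁻)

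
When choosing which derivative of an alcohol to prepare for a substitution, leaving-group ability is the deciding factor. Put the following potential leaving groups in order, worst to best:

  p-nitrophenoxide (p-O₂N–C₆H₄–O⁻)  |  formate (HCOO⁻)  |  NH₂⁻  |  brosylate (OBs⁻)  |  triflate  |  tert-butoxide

NH₂⁻ < tert-butoxide < p-nitrophenoxide (p-O₂N–C₆H₄–O⁻) < formate (HCOO⁻) < brosylate (OBs⁻) < triflate

A good leaving group is a weak base: the lower the pKₐ of its conjugate acid, the more readily it departs.
triflate: pKₐ(CF₃SO₃H (triflic acid)) ≈ -14
brosylate (OBs⁻): pKₐ(p-BrC₆H₄SO₃H) ≈ -2.8 — arenesulfonate with a p-bromo substituent
formate (HCOO⁻): pKₐ(HCOOH) ≈ 3.8 — resonance-stabilised carboxylate
p-nitrophenoxide (p-O₂N–C₆H₄–O⁻): pKₐ(p-nitrophenol) ≈ 7.2 — nitro group delocalises the charge; the classic chromogenic LG
tert-butoxide: pKₐ(t-BuOH) ≈ 18 — bulky, strongly basic alkoxide
NH₂⁻: pKₐ(NH₃) ≈ 38
The question asks for worst first, so the sequence is read in increasing leaving-group ability.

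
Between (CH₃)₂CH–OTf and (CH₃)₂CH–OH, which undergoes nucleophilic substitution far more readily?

(CH₃)₂CH–OTf

From (CH₃)₂CH–OH the departing group would be OH⁻ (pKₐ(H₂O) ≈ 15.7). Strong base; essentially never leaves without prior activation.
From (CH₃)₂CH–OTf the leaving group is OTf⁻ (pKₐ(CF₃SO₃H (triflic acid)) ≈ -14). Charge spread over three oxygens and a CF₃ group; the premier leaving group in synthesis.
(In practice (CH₃)₂CH–OTf is made from (CH₃)₂CH–OH by treatment with Tf₂O / 2,6-lutidine, converting the hydroxyl into a triflate.)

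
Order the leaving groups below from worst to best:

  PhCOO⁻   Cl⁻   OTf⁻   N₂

The more stable X⁻ (or X) is on its own — i.e. the weaker a base it is — the better a leaving group it makes.
N₂: no meaningful conjugate acid; N₂ departs as an exceptionally stable neutral molecule
OTf⁻: pKₐ(CF₃SO₃H (triflic acid)) ≈ -14
Cl⁻: pKₐ(HCl) ≈ -7
PhCOO⁻: pKₐ(C₆H₅COOH) ≈ 4.2
The question asks for worst first, so the sequence is read in increasing leaving-group ability.

PhCOO⁻ < Cl⁻ < OTf⁻ < N₂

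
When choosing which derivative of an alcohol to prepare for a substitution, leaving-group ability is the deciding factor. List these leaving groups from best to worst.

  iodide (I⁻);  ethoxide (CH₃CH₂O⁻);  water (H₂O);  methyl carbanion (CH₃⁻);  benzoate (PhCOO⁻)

iodide (I⁻) > water (H₂O) > benzoate (PhCOO⁻) > ethoxide (CH₃CH₂O⁻) > methyl carbanion (CH₃⁻)

Rank by basicity of the departing species: weakest base leaves most easily.
iodide (I⁻): pKₐ(HI) ≈ -10
water (H₂O): pKₐ(H₃O⁺) ≈ -1.7
benzoate (PhCOO⁻): pKₐ(C₆H₅COOH) ≈ 4.2
ethoxide (CH₃CH₂O⁻): pKₐ(CH₃CH₂OH) ≈ 16
methyl carbanion (CH₃⁻): pKₐ(CH₄) ≈ 48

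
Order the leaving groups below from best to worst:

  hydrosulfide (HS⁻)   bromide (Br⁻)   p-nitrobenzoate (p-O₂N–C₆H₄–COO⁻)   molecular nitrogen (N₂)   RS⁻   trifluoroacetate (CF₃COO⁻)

molecular nitrogen (N₂) > bromide (Br⁻) > trifluoroacetate (CF₃COO⁻) > p-nitrobenzoate (p-O₂N–C₆H₄–COO⁻) > hydrosulfide (HS⁻) > RS⁻

The more stable X⁻ (or X) is on its own — i.e. the weaker a base it is — the better a leaving group it makes.
molecular nitrogen (N₂): no meaningful conjugate acid; N₂ departs as an exceptionally stable neutral molecule
bromide (Br⁻): pKₐ(HBr) ≈ -9 — weak base; good leaving group
trifluoroacetate (CF₃COO⁻): pKₐ(CF₃COOH) ≈ 0.2
p-nitrobenzoate (p-O₂N–C₆H₄–COO⁻): pKₐ(p-nitrobenzoic acid) ≈ 3.4 — electron-withdrawing nitro group stabilises the carboxylate
hydrosulfide (HS⁻): pKₐ(H₂S) ≈ 7 — larger and more polarisable than the oxygen analogue
RS⁻: pKₐ(RSH (a thiol)) ≈ 10.5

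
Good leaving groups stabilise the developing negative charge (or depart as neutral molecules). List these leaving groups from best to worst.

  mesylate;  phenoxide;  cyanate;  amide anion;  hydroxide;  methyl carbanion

mesylate > cyanate > phenoxide > hydroxide > amide anion > methyl carbanion

mesylate: pKₐ(CH₃SO₃H (MsOH)) ≈ -1.9 — resonance-delocalised alkanesulfonate
cyanate: pKₐ(HOCN) ≈ 3.5 — resonance between N and O
phenoxide: pKₐ(C₆H₅OH (phenol)) ≈ 10
hydroxide: pKₐ(H₂O) ≈ 15.7 — strong base; essentially never leaves without prior activation
amide anion: pKₐ(NH₃) ≈ 38
methyl carbanion: pKₐ(CH₄) ≈ 48 — unstabilised carbanion; the worst conceivable leaving group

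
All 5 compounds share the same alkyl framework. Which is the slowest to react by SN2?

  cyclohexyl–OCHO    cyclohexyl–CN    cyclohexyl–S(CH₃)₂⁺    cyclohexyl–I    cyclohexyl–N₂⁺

cyclohexyl–CN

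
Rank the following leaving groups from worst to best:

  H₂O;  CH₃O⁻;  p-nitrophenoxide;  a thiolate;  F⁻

CH₃O⁻ < a thiolate < p-nitrophenoxide < F⁻ < H₂O

The more stable X⁻ (or X) is on its own — i.e. the weaker a base it is — the better a leaving group it makes.
H₂O: pKₐ(H₃O⁺) ≈ -1.7
F⁻: pKₐ(HF) ≈ 3.2 — small and strongly basic; the poor halide leaving group
p-nitrophenoxide: pKₐ(p-nitrophenol) ≈ 7.2
a thiolate: pKₐ(RSH (a thiol)) ≈ 10.5
CH₃O⁻: pKₐ(CH₃OH) ≈ 15.5
Reversing gives the worst-to-best order requested.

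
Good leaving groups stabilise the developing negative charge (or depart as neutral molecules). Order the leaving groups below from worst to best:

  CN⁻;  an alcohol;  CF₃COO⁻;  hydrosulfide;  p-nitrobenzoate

CN⁻ < hydrosulfide < p-nitrobenzoate < CF₃COO⁻ < an alcohol

Leaving-group ability tracks the stability of the departed species; conjugate-acid pKₐ is the usual yardstick (lower pKₐ → better LG).
an alcohol: pKₐ(R'OH₂⁺) ≈ -2.4
CF₃COO⁻: pKₐ(CF₃COOH) ≈ 0.2
p-nitrobenzoate: pKₐ(p-nitrobenzoic acid) ≈ 3.4
hydrosulfide: pKₐ(H₂S) ≈ 7
CN⁻: pKₐ(HCN) ≈ 9.2
Listed from poorest to best leaving group as asked.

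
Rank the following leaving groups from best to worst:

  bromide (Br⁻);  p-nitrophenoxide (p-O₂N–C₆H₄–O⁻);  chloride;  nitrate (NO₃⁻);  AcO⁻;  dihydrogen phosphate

Rank by basicity of the departing species: weakest base leaves most easily.
bromide (Br⁻): pKₐ(HBr) ≈ -9
chloride: pKₐ(HCl) ≈ -7
nitrate (NO₃⁻): pKₐ(HNO₃) ≈ -1.3
dihydrogen phosphate: pKₐ(H₃PO₄) ≈ 2.1
AcO⁻: pKₐ(CH₃COOH) ≈ 4.8
p-nitrophenoxide (p-O₂N–C₆H₄–O⁻): pKₐ(p-nitrophenol) ≈ 7.2

bromide (Br⁻) > chloride > nitrate (NO₃⁻) > dihydrogen phosphate > AcO⁻ > p-nitrophenoxide (p-O₂N–C₆H₄–O⁻)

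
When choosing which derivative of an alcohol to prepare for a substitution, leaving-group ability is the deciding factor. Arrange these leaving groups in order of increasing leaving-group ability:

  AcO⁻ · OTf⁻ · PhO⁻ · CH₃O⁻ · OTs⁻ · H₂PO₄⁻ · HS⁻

CH₃O⁻ < PhO⁻ < HS⁻ < AcO⁻ < H₂PO₄⁻ < OTs⁻ < OTf⁻

A good leaving group is a weak base: the lower the pKₐ of its conjugate acid, the more readily it departs.
OTf⁻: pKₐ(CF₃SO₃H (triflic acid)) ≈ -14 — charge spread over three oxygens and a CF₃ group; the premier leaving group in synthesis
OTs⁻: pKₐ(p-CH₃C₆H₄SO₃H (TsOH)) ≈ -2.8 — resonance-delocalised arenesulfonate
H₂PO₄⁻: pKₐ(H₃PO₄) ≈ 2.1
AcO⁻: pKₐ(CH₃COOH) ≈ 4.8 — resonance-stabilised but still a weak base
HS⁻: pKₐ(H₂S) ≈ 7
PhO⁻: pKₐ(C₆H₅OH (phenol)) ≈ 10 — resonance into the ring helps, but still a poor LG
CH₃O⁻: pKₐ(CH₃OH) ≈ 15.5 — strong base; alkoxides do not leave unassisted
Reversing gives the worst-to-best order requested.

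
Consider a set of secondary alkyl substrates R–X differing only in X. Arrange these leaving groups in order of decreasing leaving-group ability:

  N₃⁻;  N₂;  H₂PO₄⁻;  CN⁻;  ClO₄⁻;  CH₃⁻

N₂: no meaningful conjugate acid; N₂ departs as an exceptionally stable neutral molecule
ClO₄⁻: pKₐ(HClO₄) ≈ -10 — extremely weak base; rarely used for safety reasons
H₂PO₄⁻: pKₐ(H₃PO₄) ≈ 2.1 — moderate base; biological leaving group after further activation
N₃⁻: pKₐ(HN₃) ≈ 4.7 — linear, resonance-stabilised
CN⁻: pKₐ(HCN) ≈ 9.2 — sp carbon stabilises the charge somewhat, but still a poor LG
CH₃⁻: pKₐ(CH₄) ≈ 48 — unstabilised carbanion; the worst conceivable leaving group

N₂ > ClO₄⁻ > H₂PO₄⁻ > N₃⁻ > CN⁻ > CH₃⁻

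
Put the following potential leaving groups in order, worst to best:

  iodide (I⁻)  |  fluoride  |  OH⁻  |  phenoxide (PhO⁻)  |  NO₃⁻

OH⁻ < phenoxide (PhO⁻) < fluoride < NO₃⁻ < iodide (I⁻)

iodide (I⁻): pKₐ(HI) ≈ -10
NO₃⁻: pKₐ(HNO₃) ≈ -1.3
fluoride: pKₐ(HF) ≈ 3.2
phenoxide (PhO⁻): pKₐ(C₆H₅OH (phenol)) ≈ 10
OH⁻: pKₐ(H₂O) ≈ 15.7
The question asks for worst first, so the sequence is read in increasing leaving-group ability.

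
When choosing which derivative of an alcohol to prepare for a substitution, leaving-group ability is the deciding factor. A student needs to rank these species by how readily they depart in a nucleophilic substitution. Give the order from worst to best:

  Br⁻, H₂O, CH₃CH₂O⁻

Br⁻: pKₐ(HBr) ≈ -9 — weak base; good leaving group
H₂O: pKₐ(H₃O⁺) ≈ -1.7 — neutral; leaves from a protonated alcohol (R–OH₂⁺)
CH₃CH₂O⁻: pKₐ(CH₃CH₂OH) ≈ 16
Listed from poorest to best leaving group as asked.

CH₃CH₂O⁻ < H₂O < Br⁻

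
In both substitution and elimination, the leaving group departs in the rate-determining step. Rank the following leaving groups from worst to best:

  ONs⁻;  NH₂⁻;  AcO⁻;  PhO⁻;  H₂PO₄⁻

NH₂⁻ < PhO⁻ < AcO⁻ < H₂PO₄⁻ < ONs⁻

Leaving-group ability tracks the stability of the departed species; conjugate-acid pKₐ is the usual yardstick (lower pKₐ → better LG).
ONs⁻: pKₐ(p-O₂NC₆H₄SO₃H) ≈ -3.5
H₂PO₄⁻: pKₐ(H₃PO₄) ≈ 2.1
AcO⁻: pKₐ(CH₃COOH) ≈ 4.8
PhO⁻: pKₐ(C₆H₅OH (phenol)) ≈ 10
NH₂⁻: pKₐ(NH₃) ≈ 38
Listed from poorest to best leaving group as asked.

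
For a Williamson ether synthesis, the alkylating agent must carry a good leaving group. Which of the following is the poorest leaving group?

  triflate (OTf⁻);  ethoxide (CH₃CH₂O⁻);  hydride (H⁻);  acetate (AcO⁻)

hydride (H⁻)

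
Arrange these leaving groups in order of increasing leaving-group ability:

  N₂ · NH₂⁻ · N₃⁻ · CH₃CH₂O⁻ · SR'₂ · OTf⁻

NH₂⁻ < CH₃CH₂O⁻ < N₃⁻ < SR'₂ < OTf⁻ < N₂

Leaving-group ability tracks the stability of the departed species; conjugate-acid pKₐ is the usual yardstick (lower pKₐ → better LG).
N₂: no meaningful conjugate acid; N₂ departs as an exceptionally stable neutral molecule
OTf⁻: pKₐ(CF₃SO₃H (triflic acid)) ≈ -14
SR'₂: pKₐ(R'₂SH⁺) ≈ -7
N₃⁻: pKₐ(HN₃) ≈ 4.7
CH₃CH₂O⁻: pKₐ(CH₃CH₂OH) ≈ 16
NH₂⁻: pKₐ(NH₃) ≈ 38
Reversing gives the worst-to-best order requested.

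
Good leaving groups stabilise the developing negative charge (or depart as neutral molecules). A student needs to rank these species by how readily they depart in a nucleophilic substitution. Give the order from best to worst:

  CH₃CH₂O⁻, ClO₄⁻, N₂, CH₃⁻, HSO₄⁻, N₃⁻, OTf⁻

A good leaving group is a weak base: the lower the pKₐ of its conjugate acid, the more readily it departs.
N₂: no meaningful conjugate acid; N₂ departs as an exceptionally stable neutral molecule
OTf⁻: pKₐ(CF₃SO₃H (triflic acid)) ≈ -14
ClO₄⁻: pKₐ(HClO₄) ≈ -10 — extremely weak base; rarely used for safety reasons
HSO₄⁻: pKₐ(H₂SO₄) ≈ -3 — conjugate base of a strong mineral acid
N₃⁻: pKₐ(HN₃) ≈ 4.7 — linear, resonance-stabilised
CH₃CH₂O⁻: pKₐ(CH₃CH₂OH) ≈ 16
CH₃⁻: pKₐ(CH₄) ≈ 48 — unstabilised carbanion; the worst conceivable leaving group

N₂ > OTf⁻ > ClO₄⁻ > HSO₄⁻ > N₃⁻ > CH₃CH₂O⁻ > CH₃⁻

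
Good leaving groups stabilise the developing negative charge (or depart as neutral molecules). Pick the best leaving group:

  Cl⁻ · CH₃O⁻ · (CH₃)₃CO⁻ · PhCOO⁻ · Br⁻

Br⁻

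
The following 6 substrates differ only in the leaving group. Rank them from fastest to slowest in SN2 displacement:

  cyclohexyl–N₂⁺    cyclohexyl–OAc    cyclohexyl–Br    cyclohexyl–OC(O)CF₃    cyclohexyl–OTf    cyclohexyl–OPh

The skeletons are identical, so relative rate is governed entirely by leaving-group ability.
A good leaving group is a weak base: the lower the pKₐ of its conjugate acid, the more readily it departs.
cyclohexyl–N₂⁺ loses N₂: no meaningful conjugate acid; N₂ departs as an exceptionally stable neutral molecule
cyclohexyl–OTf loses OTf⁻: pKₐ(CF₃SO₃H (triflic acid)) ≈ -14
cyclohexyl–Br loses Br⁻: pKₐ(HBr) ≈ -9
cyclohexyl–OC(O)CF₃ loses CF₃COO⁻: pKₐ(CF₃COOH) ≈ 0.2
cyclohexyl–OAc loses AcO⁻: pKₐ(CH₃COOH) ≈ 4.8
cyclohexyl–OPh loses PhO⁻: pKₐ(C₆H₅OH (phenol)) ≈ 10

cyclohexyl–N₂⁺ > cyclohexyl–OTf > cyclohexyl–Br > cyclohexyl–OC(O)CF₃ > cyclohexyl–OAc > cyclohexyl–OPh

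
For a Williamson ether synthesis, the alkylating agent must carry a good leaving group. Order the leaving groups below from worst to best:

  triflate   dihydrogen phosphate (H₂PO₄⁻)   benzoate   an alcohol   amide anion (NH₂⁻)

amide anion (NH₂⁻) < benzoate < dihydrogen phosphate (H₂PO₄⁻) < an alcohol < triflate

Rank by basicity of the departing species: weakest base leaves most easily.
triflate: pKₐ(CF₃SO₃H (triflic acid)) ≈ -14
an alcohol: pKₐ(R'OH₂⁺) ≈ -2.4
dihydrogen phosphate (H₂PO₄⁻): pKₐ(H₃PO₄) ≈ 2.1
benzoate: pKₐ(C₆H₅COOH) ≈ 4.2
amide anion (NH₂⁻): pKₐ(NH₃) ≈ 38
Listed from poorest to best leaving group as asked.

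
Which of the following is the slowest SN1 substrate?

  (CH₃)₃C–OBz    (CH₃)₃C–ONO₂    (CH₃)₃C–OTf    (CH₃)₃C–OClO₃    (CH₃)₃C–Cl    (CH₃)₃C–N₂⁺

The skeletons are identical, so relative rate is governed entirely by leaving-group ability.
The more stable X⁻ (or X) is on its own — i.e. the weaker a base it is — the better a leaving group it makes.
(CH₃)₃C–N₂⁺ loses N₂: no meaningful conjugate acid; N₂ departs as an exceptionally stable neutral molecule
(CH₃)₃C–OTf loses OTf⁻: pKₐ(CF₃SO₃H (triflic acid)) ≈ -14
(CH₃)₃C–OClO₃ loses ClO₄⁻: pKₐ(HClO₄) ≈ -10
(CH₃)₃C–Cl loses Cl⁻: pKₐ(HCl) ≈ -7
(CH₃)₃C–ONO₂ loses NO₃⁻: pKₐ(HNO₃) ≈ -1.3
(CH₃)₃C–OBz loses PhCOO⁻: pKₐ(C₆H₅COOH) ≈ 4.2

(CH₃)₃C–OBz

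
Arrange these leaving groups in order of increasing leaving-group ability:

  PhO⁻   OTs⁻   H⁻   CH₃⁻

CH₃⁻ < H⁻ < PhO⁻ < OTs⁻

Leaving-group ability tracks the stability of the departed species; conjugate-acid pKₐ is the usual yardstick (lower pKₐ → better LG).
OTs⁻: pKₐ(p-CH₃C₆H₄SO₃H (TsOH)) ≈ -2.8
PhO⁻: pKₐ(C₆H₅OH (phenol)) ≈ 10
H⁻: pKₐ(H₂) ≈ 36
CH₃⁻: pKₐ(CH₄) ≈ 48
Reversing gives the worst-to-best order requested.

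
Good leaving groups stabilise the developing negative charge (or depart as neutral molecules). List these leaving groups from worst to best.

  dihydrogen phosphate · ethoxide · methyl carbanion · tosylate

methyl carbanion < ethoxide < dihydrogen phosphate < tosylate

tosylate: pKₐ(p-CH₃C₆H₄SO₃H (TsOH)) ≈ -2.8 — resonance-delocalised arenesulfonate
dihydrogen phosphate: pKₐ(H₃PO₄) ≈ 2.1
ethoxide: pKₐ(CH₃CH₂OH) ≈ 16 — strong base; alkoxides do not leave unassisted
methyl carbanion: pKₐ(CH₄) ≈ 48 — unstabilised carbanion; the worst conceivable leaving group
Listed from poorest to best leaving group as asked.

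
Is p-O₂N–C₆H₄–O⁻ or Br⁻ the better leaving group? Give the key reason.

Br⁻

Br⁻ is the better leaving group.
pKₐ(HBr) ≈ -9 versus pKₐ(p-nitrophenol) ≈ 7.2: Br⁻ is the much weaker base.
Weak base; good leaving group.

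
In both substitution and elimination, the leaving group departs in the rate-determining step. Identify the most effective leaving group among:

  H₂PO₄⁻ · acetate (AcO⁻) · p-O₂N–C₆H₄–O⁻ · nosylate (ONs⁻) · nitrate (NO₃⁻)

Rank by basicity of the departing species: weakest base leaves most easily.
nosylate (ONs⁻): pKₐ(p-O₂NC₆H₄SO₃H) ≈ -3.5
nitrate (NO₃⁻): pKₐ(HNO₃) ≈ -1.3
H₂PO₄⁻: pKₐ(H₃PO₄) ≈ 2.1
acetate (AcO⁻): pKₐ(CH₃COOH) ≈ 4.8
p-O₂N–C₆H₄–O⁻: pKₐ(p-nitrophenol) ≈ 7.2

nosylate (ONs⁻)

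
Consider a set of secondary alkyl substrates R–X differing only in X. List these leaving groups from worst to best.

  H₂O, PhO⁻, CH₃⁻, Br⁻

Leaving-group ability tracks the stability of the departed species; conjugate-acid pKₐ is the usual yardstick (lower pKₐ → better LG).
Br⁻: pKₐ(HBr) ≈ -9
H₂O: pKₐ(H₃O⁺) ≈ -1.7 — neutral; leaves from a protonated alcohol (R–OH₂⁺)
PhO⁻: pKₐ(C₆H₅OH (phenol)) ≈ 10
CH₃⁻: pKₐ(CH₄) ≈ 48 — unstabilised carbanion; the worst conceivable leaving group
The question asks for worst first, so the sequence is read in increasing leaving-group ability.

CH₃⁻ < PhO⁻ < H₂O < Br⁻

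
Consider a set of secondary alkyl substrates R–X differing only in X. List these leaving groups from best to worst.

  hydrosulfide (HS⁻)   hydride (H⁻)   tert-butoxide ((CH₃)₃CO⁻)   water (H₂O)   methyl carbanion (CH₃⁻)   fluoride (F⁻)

water (H₂O) > fluoride (F⁻) > hydrosulfide (HS⁻) > tert-butoxide ((CH₃)₃CO⁻) > hydride (H⁻) > methyl carbanion (CH₃⁻)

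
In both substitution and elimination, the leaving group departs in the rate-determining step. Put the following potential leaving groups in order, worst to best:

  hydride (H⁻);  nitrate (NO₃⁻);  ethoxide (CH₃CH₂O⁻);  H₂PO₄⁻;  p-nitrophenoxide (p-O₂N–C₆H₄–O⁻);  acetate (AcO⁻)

nitrate (NO₃⁻): pKₐ(HNO₃) ≈ -1.3
H₂PO₄⁻: pKₐ(H₃PO₄) ≈ 2.1
acetate (AcO⁻): pKₐ(CH₃COOH) ≈ 4.8
p-nitrophenoxide (p-O₂N–C₆H₄–O⁻): pKₐ(p-nitrophenol) ≈ 7.2
ethoxide (CH₃CH₂O⁻): pKₐ(CH₃CH₂OH) ≈ 16
hydride (H⁻): pKₐ(H₂) ≈ 36
Reversing gives the worst-to-best order requested.

hydride (H⁻) < ethoxide (CH₃CH₂O⁻) < p-nitrophenoxide (p-O₂N–C₆H₄–O⁻) < acetate (AcO⁻) < H₂PO₄⁻ < nitrate (NO₃⁻)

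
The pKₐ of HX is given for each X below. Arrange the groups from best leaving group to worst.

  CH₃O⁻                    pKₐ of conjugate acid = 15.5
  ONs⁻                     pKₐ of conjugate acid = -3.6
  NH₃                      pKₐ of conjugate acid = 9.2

ONs⁻ > NH₃ > CH₃O⁻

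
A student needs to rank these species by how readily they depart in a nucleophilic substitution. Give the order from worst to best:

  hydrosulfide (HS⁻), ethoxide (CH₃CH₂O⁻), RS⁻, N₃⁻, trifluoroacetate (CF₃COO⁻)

trifluoroacetate (CF₃COO⁻): pKₐ(CF₃COOH) ≈ 0.2
N₃⁻: pKₐ(HN₃) ≈ 4.7
hydrosulfide (HS⁻): pKₐ(H₂S) ≈ 7
RS⁻: pKₐ(RSH (a thiol)) ≈ 10.5
ethoxide (CH₃CH₂O⁻): pKₐ(CH₃CH₂OH) ≈ 16
The question asks for worst first, so the sequence is read in increasing leaving-group ability.

ethoxide (CH₃CH₂O⁻) < RS⁻ < hydrosulfide (HS⁻) < N₃⁻ < trifluoroacetate (CF₃COO⁻)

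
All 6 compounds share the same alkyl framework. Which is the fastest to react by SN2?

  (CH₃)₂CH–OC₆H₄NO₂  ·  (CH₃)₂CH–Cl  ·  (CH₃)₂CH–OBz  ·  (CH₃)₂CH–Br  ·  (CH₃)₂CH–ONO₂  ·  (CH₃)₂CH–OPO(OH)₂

Identical carbon frameworks mean the comparison reduces to leaving-group quality.
Leaving-group ability tracks the stability of the departed species; conjugate-acid pKₐ is the usual yardstick (lower pKₐ → better LG).
(CH₃)₂CH–Br loses Br⁻: pKₐ(HBr) ≈ -9
(CH₃)₂CH–Cl loses Cl⁻: pKₐ(HCl) ≈ -7
(CH₃)₂CH–ONO₂ loses NO₃⁻: pKₐ(HNO₃) ≈ -1.3
(CH₃)₂CH–OPO(OH)₂ loses H₂PO₄⁻: pKₐ(H₃PO₄) ≈ 2.1
(CH₃)₂CH–OBz loses PhCOO⁻: pKₐ(C₆H₅COOH) ≈ 4.2
(CH₃)₂CH–OC₆H₄NO₂ loses p-O₂N–C₆H₄–O⁻: pKₐ(p-nitrophenol) ≈ 7.2

(CH₃)₂CH–Br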